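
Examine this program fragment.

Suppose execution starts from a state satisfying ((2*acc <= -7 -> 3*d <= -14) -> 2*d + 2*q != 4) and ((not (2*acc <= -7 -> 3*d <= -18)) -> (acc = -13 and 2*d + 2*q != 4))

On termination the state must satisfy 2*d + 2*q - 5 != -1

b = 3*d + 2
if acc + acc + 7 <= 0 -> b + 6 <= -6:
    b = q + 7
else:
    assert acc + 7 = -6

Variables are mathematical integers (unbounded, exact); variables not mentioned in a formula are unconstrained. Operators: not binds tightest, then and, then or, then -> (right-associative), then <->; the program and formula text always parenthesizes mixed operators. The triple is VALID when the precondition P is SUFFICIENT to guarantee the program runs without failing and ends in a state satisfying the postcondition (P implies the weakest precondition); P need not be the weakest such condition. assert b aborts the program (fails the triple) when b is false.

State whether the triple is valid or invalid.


Working backward. After the program, the postcondition 2*d + 2*q - 5 != -1 must hold; in canonical form it is 2*d + 2*q != 4.
Then branch requires 2*d + 2*q != 4; else branch requires acc = -13 and 2*d + 2*q != 4.
Before the if: ((2*acc <= -7 -> b <= -12) -> 2*d + 2*q != 4) and ((not (2*acc <= -7 -> b <= -12)) -> (acc = -13 and 2*d + 2*q != 4))
Before b := 3*d + 2: ((2*acc <= -7 -> 3*d <= -14) -> 2*d + 2*q != 4) and ((not (2*acc <= -7 -> 3*d <= -14)) -> (acc = -13 and 2*d + 2*q != 4))
The weakest precondition is ((2*acc <= -7 -> 3*d <= -14) -> 2*d + 2*q != 4) and ((not (2*acc <= -7 -> 3*d <= -14)) -> (acc = -13 and 2*d + 2*q != 4)).
Check whether ((2*acc <= -7 -> 3*d <= -14) -> 2*d + 2*q != 4) and ((not (2*acc <= -7 -> 3*d <= -18)) -> (acc = -13 and 2*d + 2*q != 4)) implies it.
Every state satisfying the precondition satisfies the weakest precondition: the implication holds.
Answer: valid


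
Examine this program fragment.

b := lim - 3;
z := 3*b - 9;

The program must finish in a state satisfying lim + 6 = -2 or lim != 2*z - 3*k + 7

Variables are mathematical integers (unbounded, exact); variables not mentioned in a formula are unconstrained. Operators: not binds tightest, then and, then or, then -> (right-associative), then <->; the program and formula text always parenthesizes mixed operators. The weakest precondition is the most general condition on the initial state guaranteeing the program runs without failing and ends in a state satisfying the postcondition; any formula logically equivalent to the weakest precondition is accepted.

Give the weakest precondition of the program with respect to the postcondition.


Working backward. After the program, the postcondition lim + 6 = -2 or lim != 2*z - 3*k + 7 must hold; in canonical form it is lim = -8 or 3*k + lim != 2*z + 7.
Before z := 3*b - 9: lim = -8 or 3*k + lim != 6*b - 11
Before b := lim - 3: lim = -8 or 3*k != 5*lim - 29
Answer: WP = lim = -8 or 3*k != 5*lim - 29


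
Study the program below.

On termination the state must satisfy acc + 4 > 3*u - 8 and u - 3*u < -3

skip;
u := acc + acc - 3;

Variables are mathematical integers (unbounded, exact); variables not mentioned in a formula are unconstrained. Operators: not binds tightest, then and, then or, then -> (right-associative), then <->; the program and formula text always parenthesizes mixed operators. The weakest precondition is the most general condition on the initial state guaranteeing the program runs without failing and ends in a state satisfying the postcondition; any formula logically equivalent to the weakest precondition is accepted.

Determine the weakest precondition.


Working backward. After the program, the postcondition acc + 4 > 3*u - 8 and u - 3*u < -3 must hold; in canonical form it is acc > 3*u - 12 and 2*u > 3.
Before u := acc + acc - 3: 5*acc < 21 and 4*acc > 9
Before skip: 5*acc < 21 and 4*acc > 9
Answer: WP = 5*acc < 21 and 4*acc > 9


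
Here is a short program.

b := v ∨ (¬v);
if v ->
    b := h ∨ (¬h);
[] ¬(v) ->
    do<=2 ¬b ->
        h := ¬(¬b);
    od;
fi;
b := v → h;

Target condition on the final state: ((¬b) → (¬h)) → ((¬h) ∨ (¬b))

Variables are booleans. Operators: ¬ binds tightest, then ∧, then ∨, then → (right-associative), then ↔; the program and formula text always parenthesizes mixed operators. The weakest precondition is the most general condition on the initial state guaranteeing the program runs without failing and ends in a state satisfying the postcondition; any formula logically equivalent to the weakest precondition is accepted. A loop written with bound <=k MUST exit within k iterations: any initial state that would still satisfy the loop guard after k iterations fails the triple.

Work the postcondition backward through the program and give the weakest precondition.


Working backward. After the program, ((¬b) → (¬h)) → ((¬h) ∨ (¬b)) must hold.
Before b := v → h: ((¬(v → h)) → (¬h)) → ((¬h) ∨ (¬(v → h)))
Then branch requires ((¬(v → h)) → (¬h)) → ((¬h) ∨ (¬(v → h))); else branch requires ((¬b) → (((¬b) → (b ∧ (((¬(v → b)) → (¬b)) → ((¬b) ∨ (¬(v → b)))))) ∧ (b → (((¬(v → b)) → (¬b)) → ((¬b) ∨ (¬(v → b))))))) ∧ (b → (((¬(v → h)) → (¬h)) → ((¬h) ∨ (¬(v → h))))).
Before the if: (v → (((¬(v → h)) → (¬h)) → ((¬h) ∨ (¬(v → h))))) ∧ ((¬v) → (((¬b) → (((¬b) → (b ∧ (((¬(v → b)) → (¬b)) → ((¬b) ∨ (¬(v → b)))))) ∧ (b → (((¬(v → b)) → (¬b)) → ((¬b) ∨ (¬(v → b))))))) ∧ (b → (((¬(v → h)) → (¬h)) → ((¬h) ∨ (¬(v → h)))))))
Before b := v ∨ (¬v): (v → (((¬(v → h)) → (¬h)) → ((¬h) ∨ (¬(v → h))))) ∧ ((¬v) → (((¬(v → h)) → (¬h)) → ((¬h) ∨ (¬(v → h)))))
Answer: WP = (v → (((¬(v → h)) → (¬h)) → ((¬h) ∨ (¬(v → h))))) ∧ ((¬v) → (((¬(v → h)) → (¬h)) → ((¬h) ∨ (¬(v → h)))))


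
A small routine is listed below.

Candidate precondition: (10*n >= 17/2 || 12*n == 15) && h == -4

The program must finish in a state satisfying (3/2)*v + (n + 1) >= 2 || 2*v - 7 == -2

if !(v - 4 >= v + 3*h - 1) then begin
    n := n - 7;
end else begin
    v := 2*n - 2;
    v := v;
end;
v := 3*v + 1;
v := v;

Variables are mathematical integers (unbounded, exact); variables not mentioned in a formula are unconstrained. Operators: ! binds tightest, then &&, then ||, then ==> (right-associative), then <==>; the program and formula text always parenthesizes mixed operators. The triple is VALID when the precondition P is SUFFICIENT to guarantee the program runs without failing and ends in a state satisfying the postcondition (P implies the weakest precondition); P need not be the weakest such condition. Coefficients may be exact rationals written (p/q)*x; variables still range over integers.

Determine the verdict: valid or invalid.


Working backward. After the program, the postcondition (3/2)*v + (n + 1) >= 2 || 2*v - 7 == -2 must hold; in canonical form it is n + (3/2)*v >= 1 || 2*v == 5.
Before v := v: n + (3/2)*v >= 1 || 2*v == 5
Before v := 3*v + 1: n + (9/2)*v >= -1/2 || 6*v == 3
Then branch requires n + (9/2)*v >= 13/2 || 6*v == 3; else branch requires 10*n >= 17/2 || 12*n == 15.
Before the if: ((!(3*h <= -3)) ==> (n + (9/2)*v >= 13/2 || 6*v == 3)) && (3*h <= -3 ==> (10*n >= 17/2 || 12*n == 15))
The weakest precondition is ((!(3*h <= -3)) ==> (n + (9/2)*v >= 13/2 || 6*v == 3)) && (3*h <= -3 ==> (10*n >= 17/2 || 12*n == 15)).
Check whether (10*n >= 17/2 || 12*n == 15) && h == -4 implies it.
Every state satisfying the precondition satisfies the weakest precondition: the implication holds.
Answer: valid


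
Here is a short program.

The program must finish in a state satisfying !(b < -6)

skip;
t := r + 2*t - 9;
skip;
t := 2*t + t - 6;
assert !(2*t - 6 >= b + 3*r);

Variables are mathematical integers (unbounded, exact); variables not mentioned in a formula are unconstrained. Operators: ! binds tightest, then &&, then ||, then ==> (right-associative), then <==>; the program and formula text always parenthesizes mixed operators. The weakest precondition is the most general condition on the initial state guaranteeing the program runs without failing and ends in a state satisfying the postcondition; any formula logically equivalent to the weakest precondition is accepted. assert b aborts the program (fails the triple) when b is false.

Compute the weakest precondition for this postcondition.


Working backward. After the program, !(b < -6) must hold.
Before assert !(2*t - 6 >= b + 3*r): (!(2*t >= b + 3*r + 6)) && (!(b < -6))
Before t := 2*t + t - 6: (!(6*t >= b + 3*r + 18)) && (!(b < -6))
Before skip: (!(6*t >= b + 3*r + 18)) && (!(b < -6))
Before t := r + 2*t - 9: (!(3*r + 12*t >= b + 72)) && (!(b < -6))
Before skip: (!(3*r + 12*t >= b + 72)) && (!(b < -6))
Answer: WP = (!(3*r + 12*t >= b + 72)) && (!(b < -6))


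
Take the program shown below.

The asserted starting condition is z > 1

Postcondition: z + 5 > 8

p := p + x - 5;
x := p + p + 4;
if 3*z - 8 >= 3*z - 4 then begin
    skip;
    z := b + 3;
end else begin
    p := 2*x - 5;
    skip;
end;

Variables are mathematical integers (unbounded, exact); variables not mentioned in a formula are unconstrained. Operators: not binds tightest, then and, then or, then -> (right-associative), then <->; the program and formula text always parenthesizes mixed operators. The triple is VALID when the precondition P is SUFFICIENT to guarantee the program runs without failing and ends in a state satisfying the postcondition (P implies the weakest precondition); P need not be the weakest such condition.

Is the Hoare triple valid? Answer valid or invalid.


Working backward. After the program, the postcondition z + 5 > 8 must hold; in canonical form it is z > 3.
Then branch requires b > 0; else branch requires z > 3.
Before the if: z > 3
Before x := p + p + 4: z > 3
Before p := p + x - 5: z > 3
The weakest precondition is z > 3.
Check whether z > 1 implies it.
Countermodel: at the initial state z = 2, the precondition holds but the weakest precondition fails.
Answer: invalid


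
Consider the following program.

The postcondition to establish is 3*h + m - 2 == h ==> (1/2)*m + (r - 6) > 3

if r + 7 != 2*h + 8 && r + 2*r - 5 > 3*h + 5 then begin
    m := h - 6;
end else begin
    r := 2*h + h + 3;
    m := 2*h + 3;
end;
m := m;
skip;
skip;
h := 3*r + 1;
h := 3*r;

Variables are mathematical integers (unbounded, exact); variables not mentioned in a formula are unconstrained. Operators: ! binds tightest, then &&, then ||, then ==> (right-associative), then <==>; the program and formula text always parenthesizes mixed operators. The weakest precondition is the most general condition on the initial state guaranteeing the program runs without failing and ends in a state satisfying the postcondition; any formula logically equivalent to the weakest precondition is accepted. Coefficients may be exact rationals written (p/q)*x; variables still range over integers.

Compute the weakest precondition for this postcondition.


Working backward. After the program, the postcondition 3*h + m - 2 == h ==> (1/2)*m + (r - 6) > 3 must hold; in canonical form it is 2*h + m == 2 ==> (1/2)*m + r > 9.
Before h := 3*r: m + 6*r == 2 ==> (1/2)*m + r > 9
Before h := 3*r + 1: m + 6*r == 2 ==> (1/2)*m + r > 9
Before skip: m + 6*r == 2 ==> (1/2)*m + r > 9
Before skip: m + 6*r == 2 ==> (1/2)*m + r > 9
Before m := m: m + 6*r == 2 ==> (1/2)*m + r > 9
Then branch requires h + 6*r == 8 ==> (1/2)*h + r > 12; else branch requires 20*h == -19 ==> 4*h > 9/2.
Before the if: ((r != 2*h + 1 && 3*r > 3*h + 10) ==> (h + 6*r == 8 ==> (1/2)*h + r > 12)) && ((!(r != 2*h + 1 && 3*r > 3*h + 10)) ==> (20*h == -19 ==> 4*h > 9/2))
Answer: WP = ((r != 2*h + 1 && 3*r > 3*h + 10) ==> (h + 6*r == 8 ==> (1/2)*h + r > 12)) && ((!(r != 2*h + 1 && 3*r > 3*h + 10)) ==> (20*h == -19 ==> 4*h > 9/2))


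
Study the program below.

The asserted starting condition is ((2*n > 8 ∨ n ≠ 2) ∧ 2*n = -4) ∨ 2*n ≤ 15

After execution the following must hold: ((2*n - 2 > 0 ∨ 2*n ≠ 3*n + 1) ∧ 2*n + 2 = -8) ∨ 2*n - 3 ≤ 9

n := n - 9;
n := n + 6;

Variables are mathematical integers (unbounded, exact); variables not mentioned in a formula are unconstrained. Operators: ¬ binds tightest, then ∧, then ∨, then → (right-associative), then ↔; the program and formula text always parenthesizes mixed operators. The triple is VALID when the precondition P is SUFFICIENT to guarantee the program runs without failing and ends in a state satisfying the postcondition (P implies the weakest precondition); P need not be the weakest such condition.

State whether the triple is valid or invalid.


Working backward. After the program, the postcondition ((2*n - 2 > 0 ∨ 2*n ≠ 3*n + 1) ∧ 2*n + 2 = -8) ∨ 2*n - 3 ≤ 9 must hold; in canonical form it is ((2*n > 2 ∨ n ≠ -1) ∧ 2*n = -10) ∨ 2*n ≤ 12.
Before n := n + 6: ((2*n > -10 ∨ n ≠ -7) ∧ 2*n = -22) ∨ 2*n ≤ 0
Before n := n - 9: ((2*n > 8 ∨ n ≠ 2) ∧ 2*n = -4) ∨ 2*n ≤ 18
The weakest precondition is ((2*n > 8 ∨ n ≠ 2) ∧ 2*n = -4) ∨ 2*n ≤ 18.
Check whether ((2*n > 8 ∨ n ≠ 2) ∧ 2*n = -4) ∨ 2*n ≤ 15 implies it.
Every state satisfying the precondition satisfies the weakest precondition: the implication holds.
Answer: valid


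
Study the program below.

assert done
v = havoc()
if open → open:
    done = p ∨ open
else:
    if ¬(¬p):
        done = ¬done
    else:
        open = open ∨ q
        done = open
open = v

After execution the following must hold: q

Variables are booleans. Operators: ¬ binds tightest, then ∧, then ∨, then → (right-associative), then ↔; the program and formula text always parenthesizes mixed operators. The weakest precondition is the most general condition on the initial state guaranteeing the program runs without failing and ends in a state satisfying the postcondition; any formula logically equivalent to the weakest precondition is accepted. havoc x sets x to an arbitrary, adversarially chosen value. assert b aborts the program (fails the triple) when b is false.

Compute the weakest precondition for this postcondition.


Working backward. After the program, q must hold.
Before open := v: q
Then branch requires q; else branch requires (p → q) ∧ ((¬p) → q).
Before the if: q
Before havoc v: q
Before assert done: done ∧ q
Answer: WP = done ∧ q


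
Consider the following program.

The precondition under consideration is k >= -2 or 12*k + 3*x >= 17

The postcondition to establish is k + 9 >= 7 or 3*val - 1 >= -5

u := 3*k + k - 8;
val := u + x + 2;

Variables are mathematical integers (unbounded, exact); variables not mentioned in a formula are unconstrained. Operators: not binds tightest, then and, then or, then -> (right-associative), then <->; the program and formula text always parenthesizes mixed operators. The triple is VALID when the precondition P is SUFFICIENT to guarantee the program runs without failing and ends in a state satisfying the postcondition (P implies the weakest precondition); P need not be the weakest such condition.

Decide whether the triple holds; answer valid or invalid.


Working backward. After the program, the postcondition k + 9 >= 7 or 3*val - 1 >= -5 must hold; in canonical form it is k >= -2 or 3*val >= -4.
Before val := u + x + 2: k >= -2 or 3*u + 3*x >= -10
Before u := 3*k + k - 8: k >= -2 or 12*k + 3*x >= 14
The weakest precondition is k >= -2 or 12*k + 3*x >= 14.
Check whether k >= -2 or 12*k + 3*x >= 17 implies it.
Every state satisfying the precondition satisfies the weakest precondition: the implication holds.
Answer: valid


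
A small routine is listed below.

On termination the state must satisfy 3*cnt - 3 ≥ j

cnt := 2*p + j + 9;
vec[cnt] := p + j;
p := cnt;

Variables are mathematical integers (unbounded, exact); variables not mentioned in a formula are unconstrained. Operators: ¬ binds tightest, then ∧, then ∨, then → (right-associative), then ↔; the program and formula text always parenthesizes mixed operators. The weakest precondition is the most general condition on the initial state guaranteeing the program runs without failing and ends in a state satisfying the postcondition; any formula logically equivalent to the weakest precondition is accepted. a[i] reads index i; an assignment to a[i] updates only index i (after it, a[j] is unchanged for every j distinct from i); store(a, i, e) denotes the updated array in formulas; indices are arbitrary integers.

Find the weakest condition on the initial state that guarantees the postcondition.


Working backward. After the program, the postcondition 3*cnt - 3 ≥ j must hold; in canonical form it is 3*cnt ≥ j + 3.
Before p := cnt: 3*cnt ≥ j + 3
Before vec[cnt] := p + j: 3*cnt ≥ j + 3
Before cnt := 2*p + j + 9: 2*j + 6*p ≥ -24
Answer: WP = 2*j + 6*p ≥ -24


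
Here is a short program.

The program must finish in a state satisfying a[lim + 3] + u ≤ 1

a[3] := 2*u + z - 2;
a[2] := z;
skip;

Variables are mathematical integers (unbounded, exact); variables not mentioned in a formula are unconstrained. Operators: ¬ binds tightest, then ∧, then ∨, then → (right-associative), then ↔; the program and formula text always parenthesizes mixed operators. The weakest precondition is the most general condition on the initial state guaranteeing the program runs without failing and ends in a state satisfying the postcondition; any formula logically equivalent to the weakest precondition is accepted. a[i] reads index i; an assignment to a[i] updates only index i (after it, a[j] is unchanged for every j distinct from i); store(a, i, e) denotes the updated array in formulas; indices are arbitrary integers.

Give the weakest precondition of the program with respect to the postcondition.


Working backward. After the program, a[lim + 3] + u ≤ 1 must hold.
Before skip: a[lim + 3] + u ≤ 1
Before a[2] := z: store(a, 2, z)[lim + 3] + u ≤ 1
Before a[3] := 2*u + z - 2: store(store(a, 3, 2*u + z - 2), 2, z)[lim + 3] + u ≤ 1
Answer: WP = store(store(a, 3, 2*u + z - 2), 2, z)[lim + 3] + u ≤ 1


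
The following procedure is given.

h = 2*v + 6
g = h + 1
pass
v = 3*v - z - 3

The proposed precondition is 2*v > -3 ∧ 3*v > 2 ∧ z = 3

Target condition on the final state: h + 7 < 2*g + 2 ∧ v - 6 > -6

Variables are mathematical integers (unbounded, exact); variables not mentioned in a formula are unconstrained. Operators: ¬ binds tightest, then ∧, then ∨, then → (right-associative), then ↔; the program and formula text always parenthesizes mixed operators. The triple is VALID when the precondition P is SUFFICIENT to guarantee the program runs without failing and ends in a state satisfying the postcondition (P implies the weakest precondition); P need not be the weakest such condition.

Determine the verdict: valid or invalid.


Working backward. After the program, the postcondition h + 7 < 2*g + 2 ∧ v - 6 > -6 must hold; in canonical form it is h < 2*g - 5 ∧ v > 0.
Before v := 3*v - z - 3: h < 2*g - 5 ∧ 3*v > z + 3
Before skip: h < 2*g - 5 ∧ 3*v > z + 3
Before g := h + 1: h > 3 ∧ 3*v > z + 3
Before h := 2*v + 6: 2*v > -3 ∧ 3*v > z + 3
The weakest precondition is 2*v > -3 ∧ 3*v > z + 3.
Check whether 2*v > -3 ∧ 3*v > 2 ∧ z = 3 implies it.
Countermodel: at the initial state v = 1, z = 3, the precondition holds but the weakest precondition fails.
Answer: invalid


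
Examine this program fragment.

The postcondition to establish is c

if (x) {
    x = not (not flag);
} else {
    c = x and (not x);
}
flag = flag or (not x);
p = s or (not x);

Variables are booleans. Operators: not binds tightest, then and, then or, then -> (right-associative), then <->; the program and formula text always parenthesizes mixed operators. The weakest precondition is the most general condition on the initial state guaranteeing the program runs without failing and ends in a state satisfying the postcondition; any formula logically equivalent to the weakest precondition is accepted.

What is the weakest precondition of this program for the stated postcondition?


Working backward. After the program, c must hold.
Before p := s or (not x): c
Before flag := flag or (not x): c
Then branch requires c; else branch requires false.
Before the if: (x -> c) and x
Answer: WP = (x -> c) and x


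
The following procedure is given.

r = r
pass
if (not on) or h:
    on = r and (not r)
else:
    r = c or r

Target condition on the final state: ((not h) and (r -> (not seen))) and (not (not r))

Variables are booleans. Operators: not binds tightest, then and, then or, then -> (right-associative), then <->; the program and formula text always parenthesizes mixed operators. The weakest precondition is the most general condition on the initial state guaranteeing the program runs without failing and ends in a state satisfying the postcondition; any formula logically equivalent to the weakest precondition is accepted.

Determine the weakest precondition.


Working backward. After the program, the postcondition ((not h) and (r -> (not seen))) and (not (not r)) must hold; in canonical form it is (not h) and (r -> (not seen)) and r.
Then branch requires (not h) and (r -> (not seen)) and r; else branch requires (not h) and ((c or r) -> (not seen)) and (c or r).
Before the if: (((not on) or h) -> ((not h) and (r -> (not seen)) and r)) and ((not ((not on) or h)) -> ((not h) and ((c or r) -> (not seen)) and (c or r)))
Before skip: (((not on) or h) -> ((not h) and (r -> (not seen)) and r)) and ((not ((not on) or h)) -> ((not h) and ((c or r) -> (not seen)) and (c or r)))
Before r := r: (((not on) or h) -> ((not h) and (r -> (not seen)) and r)) and ((not ((not on) or h)) -> ((not h) and ((c or r) -> (not seen)) and (c or r)))
Answer: WP = (((not on) or h) -> ((not h) and (r -> (not seen)) and r)) and ((not ((not on) or h)) -> ((not h) and ((c or r) -> (not seen)) and (c or r)))


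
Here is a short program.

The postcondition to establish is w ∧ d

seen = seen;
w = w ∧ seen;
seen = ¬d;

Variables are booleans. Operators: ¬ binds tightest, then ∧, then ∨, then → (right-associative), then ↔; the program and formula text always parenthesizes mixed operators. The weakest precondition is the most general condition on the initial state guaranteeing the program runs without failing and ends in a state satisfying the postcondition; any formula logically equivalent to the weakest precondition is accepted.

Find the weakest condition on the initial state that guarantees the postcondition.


Working backward. After the program, w ∧ d must hold.
Before seen := ¬d: w ∧ d
Before w := w ∧ seen: w ∧ seen ∧ d
Before seen := seen: w ∧ seen ∧ d
Answer: WP = w ∧ seen ∧ d


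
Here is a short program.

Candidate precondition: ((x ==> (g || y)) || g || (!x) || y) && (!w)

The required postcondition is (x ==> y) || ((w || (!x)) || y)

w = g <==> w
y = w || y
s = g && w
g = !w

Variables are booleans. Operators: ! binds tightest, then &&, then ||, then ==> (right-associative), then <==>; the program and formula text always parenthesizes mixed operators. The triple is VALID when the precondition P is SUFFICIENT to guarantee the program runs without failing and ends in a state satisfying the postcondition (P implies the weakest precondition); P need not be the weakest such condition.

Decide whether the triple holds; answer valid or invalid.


Working backward. After the program, the postcondition (x ==> y) || ((w || (!x)) || y) must hold; in canonical form it is (x ==> y) || w || (!x) || y.
Before g := !w: (x ==> y) || w || (!x) || y
Before s := g && w: (x ==> y) || w || (!x) || y
Before y := w || y: (x ==> (w || y)) || w || (!x) || y
Before w := g <==> w: (x ==> ((g <==> w) || y)) || (g <==> w) || (!x) || y
The weakest precondition is (x ==> ((g <==> w) || y)) || (g <==> w) || (!x) || y.
Check whether ((x ==> (g || y)) || g || (!x) || y) && (!w) implies it.
Countermodel: at the initial state g = true, w = false, x = true, y = false, the precondition holds but the weakest precondition fails.
Answer: invalid


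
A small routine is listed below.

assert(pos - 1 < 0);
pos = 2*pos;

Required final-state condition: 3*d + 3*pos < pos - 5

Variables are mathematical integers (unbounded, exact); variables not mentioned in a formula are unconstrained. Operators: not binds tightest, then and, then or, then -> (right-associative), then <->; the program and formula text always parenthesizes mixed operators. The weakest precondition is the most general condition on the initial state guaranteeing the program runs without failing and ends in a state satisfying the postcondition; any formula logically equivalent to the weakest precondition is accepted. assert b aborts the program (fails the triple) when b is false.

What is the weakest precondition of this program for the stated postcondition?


Working backward. After the program, the postcondition 3*d + 3*pos < pos - 5 must hold; in canonical form it is 3*d + 2*pos < -5.
Before pos := 2*pos: 3*d + 4*pos < -5
Before assert pos - 1 < 0: pos < 1 and 3*d + 4*pos < -5
Answer: WP = pos < 1 and 3*d + 4*pos < -5


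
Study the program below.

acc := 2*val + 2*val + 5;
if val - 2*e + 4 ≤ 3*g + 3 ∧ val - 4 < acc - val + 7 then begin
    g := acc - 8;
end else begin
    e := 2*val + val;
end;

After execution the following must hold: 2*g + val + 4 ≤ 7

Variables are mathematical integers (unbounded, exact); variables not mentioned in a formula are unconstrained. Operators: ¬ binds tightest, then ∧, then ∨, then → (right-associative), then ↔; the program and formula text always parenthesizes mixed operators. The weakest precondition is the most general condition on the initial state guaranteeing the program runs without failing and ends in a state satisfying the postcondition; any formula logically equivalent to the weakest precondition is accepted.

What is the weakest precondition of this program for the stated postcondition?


Working backward. After the program, the postcondition 2*g + val + 4 ≤ 7 must hold; in canonical form it is 2*g + val ≤ 3.
Then branch requires 2*acc + val ≤ 19; else branch requires 2*g + val ≤ 3.
Before the if: ((val ≤ 2*e + 3*g - 1 ∧ 2*val < acc + 11) → 2*acc + val ≤ 19) ∧ ((¬(val ≤ 2*e + 3*g - 1 ∧ 2*val < acc + 11)) → 2*g + val ≤ 3)
Before acc := 2*val + 2*val + 5: ((val ≤ 2*e + 3*g - 1 ∧ 2*val > -16) → 9*val ≤ 9) ∧ ((¬(val ≤ 2*e + 3*g - 1 ∧ 2*val > -16)) → 2*g + val ≤ 3)
Answer: WP = ((val ≤ 2*e + 3*g - 1 ∧ 2*val > -16) → 9*val ≤ 9) ∧ ((¬(val ≤ 2*e + 3*g - 1 ∧ 2*val > -16)) → 2*g + val ≤ 3)


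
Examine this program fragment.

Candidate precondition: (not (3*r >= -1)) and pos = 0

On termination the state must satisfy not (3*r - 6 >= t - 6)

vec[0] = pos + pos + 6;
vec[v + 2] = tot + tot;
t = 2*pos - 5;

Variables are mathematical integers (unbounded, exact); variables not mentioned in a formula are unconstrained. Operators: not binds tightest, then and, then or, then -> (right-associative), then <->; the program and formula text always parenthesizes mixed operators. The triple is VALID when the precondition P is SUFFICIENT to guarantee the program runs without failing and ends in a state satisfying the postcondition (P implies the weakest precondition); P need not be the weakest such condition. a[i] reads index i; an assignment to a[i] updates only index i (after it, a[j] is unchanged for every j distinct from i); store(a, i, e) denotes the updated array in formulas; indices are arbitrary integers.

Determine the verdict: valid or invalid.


Working backward. After the program, the postcondition not (3*r - 6 >= t - 6) must hold; in canonical form it is not (3*r >= t).
Before t := 2*pos - 5: not (3*r >= 2*pos - 5)
Before vec[v + 2] := tot + tot: not (3*r >= 2*pos - 5)
Before vec[0] := pos + pos + 6: not (3*r >= 2*pos - 5)
The weakest precondition is not (3*r >= 2*pos - 5).
Check whether (not (3*r >= -1)) and pos = 0 implies it.
Countermodel: at the initial state pos = 0, r = -1, the precondition holds but the weakest precondition fails.
Answer: invalid


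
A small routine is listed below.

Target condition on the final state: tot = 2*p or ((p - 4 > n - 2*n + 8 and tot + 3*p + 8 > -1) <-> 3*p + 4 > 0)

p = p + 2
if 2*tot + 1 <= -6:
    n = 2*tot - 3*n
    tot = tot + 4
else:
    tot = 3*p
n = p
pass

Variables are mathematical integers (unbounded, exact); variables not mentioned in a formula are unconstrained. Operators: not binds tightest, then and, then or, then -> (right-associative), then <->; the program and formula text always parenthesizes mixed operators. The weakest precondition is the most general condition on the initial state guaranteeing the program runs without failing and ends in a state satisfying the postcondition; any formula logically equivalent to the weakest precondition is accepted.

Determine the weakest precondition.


Working backward. After the program, the postcondition tot = 2*p or ((p - 4 > n - 2*n + 8 and tot + 3*p + 8 > -1) <-> 3*p + 4 > 0) must hold; in canonical form it is tot = 2*p or ((n + p > 12 and 3*p + tot > -9) <-> 3*p > -4).
Before skip: tot = 2*p or ((n + p > 12 and 3*p + tot > -9) <-> 3*p > -4)
Before n := p: tot = 2*p or ((2*p > 12 and 3*p + tot > -9) <-> 3*p > -4)
Then branch requires tot = 2*p - 4 or ((2*p > 12 and 3*p + tot > -13) <-> 3*p > -4); else branch requires p = 0 or ((2*p > 12 and 6*p > -9) <-> 3*p > -4).
Before the if: (2*tot <= -7 -> (tot = 2*p - 4 or ((2*p > 12 and 3*p + tot > -13) <-> 3*p > -4))) and ((not (2*tot <= -7)) -> (p = 0 or ((2*p > 12 and 6*p > -9) <-> 3*p > -4)))
Before p := p + 2: (2*tot <= -7 -> (tot = 2*p or ((2*p > 8 and 3*p + tot > -19) <-> 3*p > -10))) and ((not (2*tot <= -7)) -> (p = -2 or ((2*p > 8 and 6*p > -21) <-> 3*p > -10)))
Answer: WP = (2*tot <= -7 -> (tot = 2*p or ((2*p > 8 and 3*p + tot > -19) <-> 3*p > -10))) and ((not (2*tot <= -7)) -> (p = -2 or ((2*p > 8 and 6*p > -21) <-> 3*p > -10)))


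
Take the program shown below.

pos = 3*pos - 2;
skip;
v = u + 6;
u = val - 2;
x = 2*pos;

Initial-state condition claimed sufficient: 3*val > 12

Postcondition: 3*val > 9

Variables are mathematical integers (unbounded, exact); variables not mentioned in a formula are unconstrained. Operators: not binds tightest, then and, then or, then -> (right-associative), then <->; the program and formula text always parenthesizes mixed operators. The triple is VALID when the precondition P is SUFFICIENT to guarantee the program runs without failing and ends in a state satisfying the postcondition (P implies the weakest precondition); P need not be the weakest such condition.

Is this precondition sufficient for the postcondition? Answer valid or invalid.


Working backward. After the program, 3*val > 9 must hold.
Before x := 2*pos: 3*val > 9
Before u := val - 2: 3*val > 9
Before v := u + 6: 3*val > 9
Before skip: 3*val > 9
Before pos := 3*pos - 2: 3*val > 9
The weakest precondition is 3*val > 9.
Check whether 3*val > 12 implies it.
Every state satisfying the precondition satisfies the weakest precondition: the implication holds.
Answer: valid


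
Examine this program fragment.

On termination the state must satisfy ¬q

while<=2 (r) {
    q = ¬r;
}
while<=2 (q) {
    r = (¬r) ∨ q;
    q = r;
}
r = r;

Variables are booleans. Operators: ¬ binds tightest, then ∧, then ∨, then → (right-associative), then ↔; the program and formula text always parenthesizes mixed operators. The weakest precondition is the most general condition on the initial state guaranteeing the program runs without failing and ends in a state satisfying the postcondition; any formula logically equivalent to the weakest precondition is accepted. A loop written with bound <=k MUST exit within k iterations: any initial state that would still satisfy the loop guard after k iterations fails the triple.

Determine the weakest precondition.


Working backward. After the program, ¬q must hold.
Before r := r: ¬q
Before the loop (bound <=2), unroll the exhaustion recursion (WP_0 = exit-now case; WP_j = one more guarded iteration, up to j = 2):
  WP_0: ¬q
  WP_1: q → (¬((¬r) ∨ q))
  WP_2: q → (((¬r) ∨ q) → (¬((¬((¬r) ∨ q)) ∨ (¬r) ∨ q)))
So before the loop: q → (((¬r) ∨ q) → (¬((¬((¬r) ∨ q)) ∨ (¬r) ∨ q)))
Before the loop (bound <=2), unroll the exhaustion recursion (WP_0 = exit-now case; WP_j = one more guarded iteration, up to j = 2):
  WP_0: (¬r) ∧ (q → (((¬r) ∨ q) → (¬((¬((¬r) ∨ q)) ∨ (¬r) ∨ q))))
  WP_1: (r → ((¬r) ∧ ((¬r) → r))) ∧ ((¬r) → (q → (((¬r) ∨ q) → (¬((¬((¬r) ∨ q)) ∨ (¬r) ∨ q)))))
  WP_2: (r → ((r → ((¬r) ∧ ((¬r) → r))) ∧ ((¬r) → ((¬r) → r)))) ∧ ((¬r) → (q → (((¬r) ∨ q) → (¬((¬((¬r) ∨ q)) ∨ (¬r) ∨ q)))))
So before the loop: (r → ((r → ((¬r) ∧ ((¬r) → r))) ∧ ((¬r) → ((¬r) → r)))) ∧ ((¬r) → (q → (((¬r) ∨ q) → (¬((¬((¬r) ∨ q)) ∨ (¬r) ∨ q)))))
Answer: WP = (r → ((r → ((¬r) ∧ ((¬r) → r))) ∧ ((¬r) → ((¬r) → r)))) ∧ ((¬r) → (q → (((¬r) ∨ q) → (¬((¬((¬r) ∨ q)) ∨ (¬r) ∨ q)))))


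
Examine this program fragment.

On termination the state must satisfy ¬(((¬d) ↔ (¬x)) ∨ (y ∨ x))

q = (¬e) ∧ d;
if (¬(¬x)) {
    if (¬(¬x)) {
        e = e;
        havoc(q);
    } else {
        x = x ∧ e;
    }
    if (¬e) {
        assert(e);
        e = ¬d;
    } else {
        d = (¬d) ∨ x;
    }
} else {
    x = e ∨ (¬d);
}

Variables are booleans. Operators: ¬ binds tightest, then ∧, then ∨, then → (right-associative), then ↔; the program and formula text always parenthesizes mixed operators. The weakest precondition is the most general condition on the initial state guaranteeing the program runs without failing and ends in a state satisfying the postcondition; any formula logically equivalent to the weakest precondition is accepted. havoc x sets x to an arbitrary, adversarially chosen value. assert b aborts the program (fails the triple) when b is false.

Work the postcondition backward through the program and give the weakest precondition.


Working backward. After the program, the postcondition ¬(((¬d) ↔ (¬x)) ∨ (y ∨ x)) must hold; in canonical form it is ¬(((¬d) ↔ (¬x)) ∨ y ∨ x).
Then branch requires (x → (((¬e) → (e ∧ (¬(((¬d) ↔ (¬x)) ∨ y ∨ x)))) ∧ (e → (¬(((¬((¬d) ∨ x)) ↔ (¬x)) ∨ y ∨ x))))) ∧ ((¬x) → (((¬e) → (e ∧ (¬(((¬d) ↔ (¬(x ∧ e))) ∨ y ∨ (x ∧ e))))) ∧ (e → (¬(((¬((¬d) ∨ (x ∧ e))) ↔ (¬(x ∧ e))) ∨ y ∨ (x ∧ e)))))); else branch requires ¬(((¬d) ↔ (¬(e ∨ (¬d)))) ∨ y ∨ e ∨ (¬d)).
Before the if: (x → ((x → (((¬e) → (e ∧ (¬(((¬d) ↔ (¬x)) ∨ y ∨ x)))) ∧ (e → (¬(((¬((¬d) ∨ x)) ↔ (¬x)) ∨ y ∨ x))))) ∧ ((¬x) → (((¬e) → (e ∧ (¬(((¬d) ↔ (¬(x ∧ e))) ∨ y ∨ (x ∧ e))))) ∧ (e → (¬(((¬((¬d) ∨ (x ∧ e))) ↔ (¬(x ∧ e))) ∨ y ∨ (x ∧ e)))))))) ∧ ((¬x) → (¬(((¬d) ↔ (¬(e ∨ (¬d)))) ∨ y ∨ e ∨ (¬d))))
Before q := (¬e) ∧ d: (x → ((x → (((¬e) → (e ∧ (¬(((¬d) ↔ (¬x)) ∨ y ∨ x)))) ∧ (e → (¬(((¬((¬d) ∨ x)) ↔ (¬x)) ∨ y ∨ x))))) ∧ ((¬x) → (((¬e) → (e ∧ (¬(((¬d) ↔ (¬(x ∧ e))) ∨ y ∨ (x ∧ e))))) ∧ (e → (¬(((¬((¬d) ∨ (x ∧ e))) ↔ (¬(x ∧ e))) ∨ y ∨ (x ∧ e)))))))) ∧ ((¬x) → (¬(((¬d) ↔ (¬(e ∨ (¬d)))) ∨ y ∨ e ∨ (¬d))))
Answer: WP = (x → ((x → (((¬e) → (e ∧ (¬(((¬d) ↔ (¬x)) ∨ y ∨ x)))) ∧ (e → (¬(((¬((¬d) ∨ x)) ↔ (¬x)) ∨ y ∨ x))))) ∧ ((¬x) → (((¬e) → (e ∧ (¬(((¬d) ↔ (¬(x ∧ e))) ∨ y ∨ (x ∧ e))))) ∧ (e → (¬(((¬((¬d) ∨ (x ∧ e))) ↔ (¬(x ∧ e))) ∨ y ∨ (x ∧ e)))))))) ∧ ((¬x) → (¬(((¬d) ↔ (¬(e ∨ (¬d)))) ∨ y ∨ e ∨ (¬d))))


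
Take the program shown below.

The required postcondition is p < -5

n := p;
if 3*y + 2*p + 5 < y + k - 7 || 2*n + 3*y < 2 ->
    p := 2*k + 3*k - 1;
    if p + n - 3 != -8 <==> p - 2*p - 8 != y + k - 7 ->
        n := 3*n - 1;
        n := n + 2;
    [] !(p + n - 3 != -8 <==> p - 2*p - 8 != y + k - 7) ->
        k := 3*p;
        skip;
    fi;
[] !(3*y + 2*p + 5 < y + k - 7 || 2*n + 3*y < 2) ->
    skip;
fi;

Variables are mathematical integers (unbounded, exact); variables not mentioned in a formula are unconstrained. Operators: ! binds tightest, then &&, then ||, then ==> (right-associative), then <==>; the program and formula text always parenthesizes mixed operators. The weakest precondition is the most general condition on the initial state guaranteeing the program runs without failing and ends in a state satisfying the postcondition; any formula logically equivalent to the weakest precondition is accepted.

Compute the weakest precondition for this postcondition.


Working backward. After the program, p < -5 must hold.
Then branch requires ((5*k + n != -4 <==> 6*k + y != 0) ==> 5*k < -4) && ((!(5*k + n != -4 <==> 6*k + y != 0)) ==> 5*k < -4); else branch requires p < -5.
Before the if: ((2*p + 2*y < k - 12 || 2*n + 3*y < 2) ==> (((5*k + n != -4 <==> 6*k + y != 0) ==> 5*k < -4) && ((!(5*k + n != -4 <==> 6*k + y != 0)) ==> 5*k < -4))) && ((!(2*p + 2*y < k - 12 || 2*n + 3*y < 2)) ==> p < -5)
Before n := p: ((2*p + 2*y < k - 12 || 2*p + 3*y < 2) ==> (((5*k + p != -4 <==> 6*k + y != 0) ==> 5*k < -4) && ((!(5*k + p != -4 <==> 6*k + y != 0)) ==> 5*k < -4))) && ((!(2*p + 2*y < k - 12 || 2*p + 3*y < 2)) ==> p < -5)
Answer: WP = ((2*p + 2*y < k - 12 || 2*p + 3*y < 2) ==> (((5*k + p != -4 <==> 6*k + y != 0) ==> 5*k < -4) && ((!(5*k + p != -4 <==> 6*k + y != 0)) ==> 5*k < -4))) && ((!(2*p + 2*y < k - 12 || 2*p + 3*y < 2)) ==> p < -5)


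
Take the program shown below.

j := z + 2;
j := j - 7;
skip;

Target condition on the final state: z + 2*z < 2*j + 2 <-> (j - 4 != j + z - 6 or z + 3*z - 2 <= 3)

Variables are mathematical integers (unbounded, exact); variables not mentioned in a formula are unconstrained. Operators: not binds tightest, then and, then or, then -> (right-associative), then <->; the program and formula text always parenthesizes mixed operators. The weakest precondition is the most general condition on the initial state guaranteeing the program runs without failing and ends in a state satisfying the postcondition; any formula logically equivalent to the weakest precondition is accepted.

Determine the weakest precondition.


Working backward. After the program, the postcondition z + 2*z < 2*j + 2 <-> (j - 4 != j + z - 6 or z + 3*z - 2 <= 3) must hold; in canonical form it is 3*z < 2*j + 2 <-> (z != 2 or 4*z <= 5).
Before skip: 3*z < 2*j + 2 <-> (z != 2 or 4*z <= 5)
Before j := j - 7: 3*z < 2*j - 12 <-> (z != 2 or 4*z <= 5)
Before j := z + 2: z < -8 <-> (z != 2 or 4*z <= 5)
Answer: WP = z < -8 <-> (z != 2 or 4*z <= 5)


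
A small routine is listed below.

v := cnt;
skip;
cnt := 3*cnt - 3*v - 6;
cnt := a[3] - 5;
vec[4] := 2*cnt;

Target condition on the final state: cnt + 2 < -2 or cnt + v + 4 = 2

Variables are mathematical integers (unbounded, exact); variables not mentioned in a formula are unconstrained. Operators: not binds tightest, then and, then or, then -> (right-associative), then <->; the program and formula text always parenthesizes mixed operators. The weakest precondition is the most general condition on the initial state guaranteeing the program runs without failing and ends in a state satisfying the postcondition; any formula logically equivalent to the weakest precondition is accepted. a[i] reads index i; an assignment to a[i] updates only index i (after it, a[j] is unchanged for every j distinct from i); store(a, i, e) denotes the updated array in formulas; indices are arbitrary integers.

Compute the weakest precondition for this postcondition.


Working backward. After the program, the postcondition cnt + 2 < -2 or cnt + v + 4 = 2 must hold; in canonical form it is cnt < -4 or cnt + v = -2.
Before vec[4] := 2*cnt: cnt < -4 or cnt + v = -2
Before cnt := a[3] - 5: a[3] < 1 or a[3] + v = 3
Before cnt := 3*cnt - 3*v - 6: a[3] < 1 or a[3] + v = 3
Before skip: a[3] < 1 or a[3] + v = 3
Before v := cnt: a[3] < 1 or a[3] + cnt = 3
Answer: WP = a[3] < 1 or a[3] + cnt = 3


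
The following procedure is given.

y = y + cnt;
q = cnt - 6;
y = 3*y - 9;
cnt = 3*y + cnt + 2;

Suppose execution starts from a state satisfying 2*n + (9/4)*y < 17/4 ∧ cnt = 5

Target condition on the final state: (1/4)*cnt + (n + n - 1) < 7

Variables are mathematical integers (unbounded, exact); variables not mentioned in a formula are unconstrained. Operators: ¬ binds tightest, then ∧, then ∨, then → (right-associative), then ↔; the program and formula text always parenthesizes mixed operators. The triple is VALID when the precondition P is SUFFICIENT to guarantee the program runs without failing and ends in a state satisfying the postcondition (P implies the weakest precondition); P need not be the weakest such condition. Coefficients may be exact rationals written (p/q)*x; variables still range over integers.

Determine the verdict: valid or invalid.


Working backward. After the program, the postcondition (1/4)*cnt + (n + n - 1) < 7 must hold; in canonical form it is (1/4)*cnt + 2*n < 8.
Before cnt := 3*y + cnt + 2: (1/4)*cnt + 2*n + (3/4)*y < 15/2
Before y := 3*y - 9: (1/4)*cnt + 2*n + (9/4)*y < 57/4
Before q := cnt - 6: (1/4)*cnt + 2*n + (9/4)*y < 57/4
Before y := y + cnt: (5/2)*cnt + 2*n + (9/4)*y < 57/4
The weakest precondition is (5/2)*cnt + 2*n + (9/4)*y < 57/4.
Check whether 2*n + (9/4)*y < 17/4 ∧ cnt = 5 implies it.
Countermodel: at the initial state cnt = 5, n = 2, y = -1, the precondition holds but the weakest precondition fails.
Answer: invalid
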